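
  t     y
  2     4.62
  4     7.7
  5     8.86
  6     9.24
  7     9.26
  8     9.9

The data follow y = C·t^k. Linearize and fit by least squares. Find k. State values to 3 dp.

k = 0.549

With ln yᵢ as the transformed response and ln tᵢ as the regressor:
XᵀX = [[16.3136, 9.5060]; [9.5060, 6]], rhs = [20.4838, 12.4949]ᵀ  (here Σln t = 9.5060, Σ(ln t)² = 16.3136, Σln y = 12.4949, Σln t·ln y = 20.4838).
Solving (det = 7.5177): k = 0.54887, ln C = 1.21289.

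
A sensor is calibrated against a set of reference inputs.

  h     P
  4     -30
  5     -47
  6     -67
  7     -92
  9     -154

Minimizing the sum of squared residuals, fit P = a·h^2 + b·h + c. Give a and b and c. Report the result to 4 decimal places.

Normal-equation sums: Σh^2·h^2 = 11139, Σh^2·h = 1477, Σh^2 = 207, Σh·h = 207, Σh = 31, Σ1 = 5.
Right-hand side: Σh^2·P = -21049, Σh·P = -2787, ΣP = -390.
Solving the 3×3 system (Gaussian elimination) gives a = -2815/1358, b = 2965/1358, c = -3883/679.

a = -2.0729, b = 2.1834, c = -5.7187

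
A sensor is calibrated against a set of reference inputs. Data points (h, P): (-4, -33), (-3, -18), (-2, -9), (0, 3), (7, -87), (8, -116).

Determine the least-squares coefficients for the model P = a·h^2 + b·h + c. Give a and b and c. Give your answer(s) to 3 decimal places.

a = -1.973, b = 1.019, c = 2.347

From the data, Σh^2·h^2 = 6850, Σh^2·h = 756, Σh^2 = 142, Σh·h = 142, Σh = 6, Σ1 = 6.
And Σh^2·P = -12413, Σh·P = -1333, ΣP = -260.
So AᵀA·[a, b, c]ᵀ = AᵀP: [[6850, 756, 142]; [756, 142, 6]; [142, 6, 6]]·[a, b, c]ᵀ = [-12413, -1333, -260]ᵀ.
Inverting the 3×3 Gram matrix, [a, b, c]ᵀ = [-288739/146330, 149071/146330, 171726/73165]ᵀ.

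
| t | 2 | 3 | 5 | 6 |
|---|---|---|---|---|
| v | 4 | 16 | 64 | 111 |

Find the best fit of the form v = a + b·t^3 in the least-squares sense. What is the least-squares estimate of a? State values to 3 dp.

The normal system AᵀA·[a, b]ᵀ = Aᵀv is [[4, 376]; [376, 63074]]·[a, b]ᵀ = [195, 32440]ᵀ.
Eliminating b: 63074·(row 1) − 376·(row 2) gives 110920·a = 63074·195 − 376·32440 = 101990, so a = 217/236.
Then b = (32440 − 376·(217/236))/63074 = 1411/2773.

a = 0.919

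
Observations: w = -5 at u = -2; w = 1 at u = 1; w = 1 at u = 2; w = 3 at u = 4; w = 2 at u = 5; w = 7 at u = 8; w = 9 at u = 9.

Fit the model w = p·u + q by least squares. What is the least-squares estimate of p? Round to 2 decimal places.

AᵀA·[p, q]ᵀ = Aᵀw reads: 195·p + 27·q = 172;  27·p + 7·q = 18.
(Σu·u = 195, Σu = 27, Σ1 = 7, Σu·w = 172, Σw = 18.)
Determinant 195·7 − 27² = 636.
p = (172·7 − 27·18)/636 = 359/318; q = (195·18 − 27·172)/636 = -189/106.

p = 1.13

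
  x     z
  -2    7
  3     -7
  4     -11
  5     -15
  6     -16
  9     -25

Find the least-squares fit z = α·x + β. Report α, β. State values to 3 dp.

α = -2.930, β = 1.042

MᵀM·[α, β]ᵀ = Mᵀz reads: 171·α + 25·β = -475;  25·α + 6·β = -67.
Determinant 171·6 − 25² = 401.
α = ((-475)·6 − 25·(-67))/401 = -1175/401; β = (171·(-67) − 25·(-475))/401 = 418/401.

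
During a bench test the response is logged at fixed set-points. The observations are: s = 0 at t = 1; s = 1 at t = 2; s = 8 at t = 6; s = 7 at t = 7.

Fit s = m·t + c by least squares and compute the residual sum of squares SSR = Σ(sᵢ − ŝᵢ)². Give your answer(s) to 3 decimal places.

SSR = 2.885

Forming MᵀM = [[90, 16]; [16, 4]] and Mᵀs = [99, 16]ᵀ gives MᵀM·[m, c]ᵀ = Mᵀs.
Eliminating c: 4·(row 1) − 16·(row 2) gives 104·m = 4·99 − 16·16 = 140, so m = 35/26.
Then c = (16 − 16·(35/26))/4 = -18/13.
Residuals: 1/26, -4/13, 17/13, -27/26; SSR = 75/26.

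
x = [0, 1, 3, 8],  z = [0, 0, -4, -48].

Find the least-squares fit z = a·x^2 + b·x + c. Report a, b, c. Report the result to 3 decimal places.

With design matrix A, AᵀA = [[4178, 540, 74]; [540, 74, 12]; [74, 12, 4]] and Aᵀz = [-3108, -396, -52]ᵀ.
Solving the 3×3 system (Gaussian elimination) gives a = -2614/2809, b = 78/53, c = -560/2809.

a = -0.931, b = 1.472, c = -0.199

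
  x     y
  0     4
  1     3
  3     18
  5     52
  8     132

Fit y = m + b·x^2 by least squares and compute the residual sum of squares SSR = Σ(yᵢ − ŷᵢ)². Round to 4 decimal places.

SSR = 10.0011

With design matrix A, AᵀA = [[5, 99]; [99, 4803]] and Aᵀy = [209, 9913]ᵀ.
Δ = 5·4803 − 99² = 14214.
m = (209·4803 − 99·9913)/14214 = 3740/2369; b = (5·9913 − 99·209)/14214 = 14437/7107.
Residuals: 5736/2369, -4336/7107, -4409/2369, -2581/7107, 2936/7107; SSR = 71078/7107.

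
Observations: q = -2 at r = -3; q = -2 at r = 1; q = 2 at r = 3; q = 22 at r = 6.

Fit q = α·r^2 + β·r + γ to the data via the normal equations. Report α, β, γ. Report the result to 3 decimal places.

α = 0.588, β = 0.841, γ = -4.561

Forming AᵀA = [[1459, 217, 55]; [217, 55, 7]; [55, 7, 4]] and Aᵀq = [790, 142, 20]ᵀ gives AᵀA·[α, β, γ]ᵀ = Aᵀq.
Inverting the 3×3 Gram matrix, [α, β, γ]ᵀ = [1516/2577, 2168/2577, -3918/859]ᵀ.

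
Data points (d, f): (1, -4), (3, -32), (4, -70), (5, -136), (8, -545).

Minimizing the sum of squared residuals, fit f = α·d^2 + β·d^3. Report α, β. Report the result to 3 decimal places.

With design matrix X, XᵀX = [[5059, 37161]; [37161, 282595]] and Xᵀf = [-39692, -301388]ᵀ.
Determinant 5059·282595 − 37161² = 48708184.
α = ((-39692)·282595 − 37161·(-301388))/48708184 = -2110159/6088523; β = (5059·(-301388) − 37161·(-39692))/48708184 = -6215935/6088523.

α = -0.347, β = -1.021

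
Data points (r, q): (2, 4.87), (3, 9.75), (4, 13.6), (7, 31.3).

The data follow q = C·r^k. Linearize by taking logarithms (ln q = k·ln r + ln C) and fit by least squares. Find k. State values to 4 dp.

k = 1.4647

Linearized form: ln q = k·ln r + ln C. From the 4 transformed points,
Sums: Σln r = 5.1240, Σ(ln r)² = 7.3958, Σln q = 9.9140, Σln r·ln q = 13.9184.
Normal system: [[7.3958, 5.1240]; [5.1240, 4]]·[k, ln C]ᵀ = [13.9184, 9.9140]ᵀ.
Solving (det = 3.3281): k = 1.46466, ln C = 0.60229.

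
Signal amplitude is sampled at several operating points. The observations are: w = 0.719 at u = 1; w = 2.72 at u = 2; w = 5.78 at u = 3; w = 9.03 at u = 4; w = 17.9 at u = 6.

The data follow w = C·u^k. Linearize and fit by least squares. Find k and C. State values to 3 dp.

k = 1.796, C = 0.754

With ln wᵢ as the transformed response and ln uᵢ as the regressor:
Σln u = 4.9698, Σ(ln u)² = 6.8196, Σln w = 7.5105, Σln u·ln w = 10.8405.
Equations: 6.8196·k + 4.9698·ln C = 10.8405;  4.9698·k + 5·ln C = 7.5105.
Slope k = (n·Σln u·ln w − Σln u·Σln w)/(n·Σ(ln u)² − (Σln u)²) = (5·10.8405 − 4.9698·7.5105)/9.3990 = 1.79557; ln C = (Σln w − k·Σln u)/n = -0.28263, so C = exp(-0.28263) = 0.75380.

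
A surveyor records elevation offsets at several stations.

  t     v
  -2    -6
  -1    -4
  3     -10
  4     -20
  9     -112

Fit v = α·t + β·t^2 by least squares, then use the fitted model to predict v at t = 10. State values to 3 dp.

v̂ = -138.979

With design matrix A, AᵀA = [[111, 811]; [811, 6915]] and Aᵀv = [-1102, -9510]ᵀ.
Eliminating β: 6915·(row 1) − 811·(row 2) gives 109844·α = 6915·(-1102) − 811·(-9510) = 92280, so α = 23070/27461.
Then β = ((-9510) − 811·(23070/27461))/6915 = -40472/27461.
At t = 10: v̂ = (23070/27461)·(10) + (-40472/27461)·(100) = -3816500/27461.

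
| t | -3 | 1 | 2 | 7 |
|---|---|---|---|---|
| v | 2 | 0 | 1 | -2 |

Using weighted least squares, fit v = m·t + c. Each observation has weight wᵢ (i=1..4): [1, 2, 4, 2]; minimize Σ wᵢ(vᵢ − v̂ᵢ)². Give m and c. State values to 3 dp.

m = -0.404, c = 1.164

Entries of MᵀWM: Σwᵢ·t·t = 125, Σwᵢ·t = 21, Σwᵢ·1 = 9.
Right-hand side: Σwᵢ·t·v = -26, Σwᵢ·v = 2.
MᵀWM·[m, c]ᵀ = MᵀWv becomes [[125, 21]; [21, 9]]·[m, c]ᵀ = [-26, 2]ᵀ.
Δ = 125·9 − 21² = 684.
m = ((-26)·9 − 21·2)/684 = -23/57; c = (125·2 − 21·(-26))/684 = 199/171.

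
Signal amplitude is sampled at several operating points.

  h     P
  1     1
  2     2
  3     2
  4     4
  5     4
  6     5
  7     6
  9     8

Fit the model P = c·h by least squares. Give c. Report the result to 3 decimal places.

Sums needed: Σh·h = 221.
Moment sums: Σh·P = 191.
AᵀA·[c]ᵀ = AᵀP becomes [[221]]·[c]ᵀ = [191]ᵀ.
Hence c = 191 / 221 ≈ 0.864253.

c = 0.864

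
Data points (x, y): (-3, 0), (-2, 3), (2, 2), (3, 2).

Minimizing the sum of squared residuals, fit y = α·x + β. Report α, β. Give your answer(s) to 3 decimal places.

The normal equations are: 26·α + 0·β = 4;  0·α + 4·β = 7.
Eliminating β: 4·(row 1) − 0·(row 2) gives 104·α = 4·4 − 0·7 = 16, so α = 2/13.
Then β = (7 − 0·(2/13))/4 = 7/4.

α = 0.154, β = 1.750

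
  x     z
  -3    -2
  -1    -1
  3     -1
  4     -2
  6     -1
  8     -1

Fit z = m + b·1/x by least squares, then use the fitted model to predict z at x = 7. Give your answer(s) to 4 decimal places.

ẑ = -1.3451

The normal equations are: 6·m + (-11/24)·b = -8;  (-11/24)·m + (85/64)·b = 13/24.
(Σ1 = 6, Σ1/x = -11/24, Σ1/x·1/x = 85/64, Σz = -8, Σ1/x·z = 13/24.)
Δ = 6·(85/64) − (-11/24)² = 4469/576.
m = ((-8)·(85/64) − (-11/24)·(13/24))/(4469/576) = -5977/4469; b = (6·(13/24) − (-11/24)·(-8))/(4469/576) = -240/4469.
At x = 7: ẑ = (-5977/4469)·(1) + (-240/4469)·(1/7) = -42079/31283.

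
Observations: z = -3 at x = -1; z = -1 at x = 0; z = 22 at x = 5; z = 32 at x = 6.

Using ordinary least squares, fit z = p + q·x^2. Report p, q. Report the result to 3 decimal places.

Sums needed: Σ1 = 4, Σx^2 = 62, Σx^2·x^2 = 1922.
For Aᵀz: Σz = 50, Σx^2·z = 1699.
So AᵀA·[p, q]ᵀ = Aᵀz: [[4, 62]; [62, 1922]]·[p, q]ᵀ = [50, 1699]ᵀ.
Determinant 4·1922 − 62² = 3844.
p = (50·1922 − 62·1699)/3844 = -149/62; q = (4·1699 − 62·50)/3844 = 924/961.

p = -2.403, q = 0.961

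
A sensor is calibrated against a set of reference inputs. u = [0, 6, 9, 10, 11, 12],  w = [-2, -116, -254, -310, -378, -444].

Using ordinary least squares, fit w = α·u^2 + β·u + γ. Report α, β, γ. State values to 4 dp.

α = -2.9859, β = -1.1042, γ = -1.9675

Normal-equation sums: Σu^2·u^2 = 53234, Σu^2·u = 5004, Σu^2 = 482, Σu·u = 482, Σu = 48, Σ1 = 6.
Right-hand side: Σu^2·w = -165424, Σu·w = -15568, Σw = -1504.
Solving the 3×3 system (Gaussian elimination) gives α = -16700/5593, β = -6176/5593, γ = -1572/799.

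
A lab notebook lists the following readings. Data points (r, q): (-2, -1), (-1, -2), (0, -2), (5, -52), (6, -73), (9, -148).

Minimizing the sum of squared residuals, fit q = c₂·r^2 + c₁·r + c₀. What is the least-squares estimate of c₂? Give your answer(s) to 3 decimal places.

c₂ = -1.491

Sums needed: Σr^2·r^2 = 8499, Σr^2·r = 1061, Σr^2 = 147, Σr·r = 147, Σr = 17, Σ1 = 6.
For Mᵀq: Σr^2·q = -15922, Σr·q = -2026, Σq = -278.
Normal equations: [[8499, 1061, 147]; [1061, 147, 17]; [147, 17, 6]]·[c₂, c₁, c₀]ᵀ = [-15922, -2026, -278]ᵀ.
Row-reducing yields c₂ = -153547/102984, c₁ = -96349/34328, c₀ = -47681/25746.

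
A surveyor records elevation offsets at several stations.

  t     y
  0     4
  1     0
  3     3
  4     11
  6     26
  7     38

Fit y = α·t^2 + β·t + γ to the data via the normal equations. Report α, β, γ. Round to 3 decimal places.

α = 1.167, β = -3.153, γ = 3.120

Forming XᵀX = [[4035, 651, 111]; [651, 111, 21]; [111, 21, 6]] and Xᵀy = [3001, 475, 82]ᵀ gives XᵀX·[α, β, γ]ᵀ = Xᵀy.
Row-reducing yields α = 7/6, β = -473/150, γ = 78/25.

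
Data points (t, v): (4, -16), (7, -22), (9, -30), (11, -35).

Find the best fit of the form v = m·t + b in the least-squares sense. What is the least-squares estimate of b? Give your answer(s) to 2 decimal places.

Setting ∂/∂m … = 0 gives: 267·m + 31·b = -873;  31·m + 4·b = -103.
Eliminating b: 4·(row 1) − 31·(row 2) gives 107·m = 4·(-873) − 31·(-103) = -299, so m = -299/107.
Then b = ((-103) − 31·(-299/107))/4 = -438/107.

b = -4.09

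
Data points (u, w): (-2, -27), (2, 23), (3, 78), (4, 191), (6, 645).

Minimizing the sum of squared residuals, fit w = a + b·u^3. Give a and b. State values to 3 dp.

a = -2.010, b = 2.997

Forming MᵀM = [[5, 307]; [307, 51609]] and Mᵀw = [910, 154050]ᵀ gives MᵀM·[a, b]ᵀ = Mᵀw.
Δ = 5·51609 − 307² = 163796.
a = (910·51609 − 307·154050)/163796 = -82290/40949; b = (5·154050 − 307·910)/163796 = 122720/40949.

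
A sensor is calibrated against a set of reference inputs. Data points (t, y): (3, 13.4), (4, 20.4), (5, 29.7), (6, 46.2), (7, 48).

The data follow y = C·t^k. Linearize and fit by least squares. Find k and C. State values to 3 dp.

k = 1.611, C = 2.265

Taking logs, ln y = k·ln t + ln C, so regress ln y on ln t.
Sums: Σln t = 7.8320, Σ(ln t)² = 12.7160, Σln y = 16.7061, Σln t·ln y = 26.8902.
Normal system: [[12.7160, 7.8320]; [7.8320, 5]]·[k, ln C]ᵀ = [26.8902, 16.7061]ᵀ.
Δ = 12.7160·5 − (7.8320)² = 2.2397; k = (26.8902·5 − 7.8320·16.7061)/2.2397 = 1.61122, ln C = (12.7160·16.7061 − 7.8320·26.8902)/2.2397 = 0.81740, so C = exp(0.81740) = 2.26460.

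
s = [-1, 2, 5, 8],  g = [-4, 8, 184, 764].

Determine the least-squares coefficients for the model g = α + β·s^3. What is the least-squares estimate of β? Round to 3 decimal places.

Forming MᵀM = [[4, 644]; [644, 277834]] and Mᵀg = [952, 414236]ᵀ gives MᵀM·[α, β]ᵀ = Mᵀg.
Δ = 4·277834 − 644² = 696600.
α = (952·277834 − 644·414236)/696600 = -31528/9675; β = (4·414236 − 644·952)/696600 = 14498/9675.

β = 1.499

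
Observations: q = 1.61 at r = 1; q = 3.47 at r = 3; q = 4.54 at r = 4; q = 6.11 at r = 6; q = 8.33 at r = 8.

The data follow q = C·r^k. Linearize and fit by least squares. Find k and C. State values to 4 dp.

Let Y = ln q. Fitting Y = k·ln r + ln C by least squares:
Σln r = 6.3561, Σ(ln r)² = 10.6632, Σln q = 7.1631, Σln r·ln q = 11.1153.
Equations: 10.6632·k + 6.3561·ln C = 11.1153;  6.3561·k + 5·ln C = 7.1631.
Slope k = (n·Σln r·ln q − Σln r·Σln q)/(n·Σ(ln r)² − (Σln r)²) = (5·11.1153 − 6.3561·7.1631)/12.9161 = 0.77787; ln C = (Σln q − k·Σln r)/n = 0.44378, so C = exp(0.44378) = 1.55859.

k = 0.7779, C = 1.5586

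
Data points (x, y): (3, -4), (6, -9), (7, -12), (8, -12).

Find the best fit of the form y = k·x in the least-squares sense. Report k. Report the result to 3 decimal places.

Entries of MᵀM: Σx·x = 158.
For Mᵀy: Σx·y = -246.
Normal equations: [[158]]·[k]ᵀ = [-246]ᵀ.
k = (-246)/158 = -1.55696.

k = -1.557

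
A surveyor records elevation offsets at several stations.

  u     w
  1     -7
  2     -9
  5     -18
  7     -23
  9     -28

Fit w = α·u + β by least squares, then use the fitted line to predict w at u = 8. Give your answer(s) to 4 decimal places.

ŵ = -25.5714

Entries of XᵀX: Σu·u = 160, Σu = 24, Σ1 = 5.
Moment sums: Σu·w = -528, Σw = -85.
Normal equations: [[160, 24]; [24, 5]]·[α, β]ᵀ = [-528, -85]ᵀ.
Eliminating β: 5·(row 1) − 24·(row 2) gives 224·α = 5·(-528) − 24·(-85) = -600, so α = -75/28.
Then β = ((-85) − 24·(-75/28))/5 = -29/7.
At u = 8: ŵ = (-75/28)·(8) + (-29/7)·(1) = -179/7.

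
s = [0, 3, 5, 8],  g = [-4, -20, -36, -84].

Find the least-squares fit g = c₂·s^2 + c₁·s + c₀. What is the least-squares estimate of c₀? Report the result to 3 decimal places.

c₀ = -4.471

Compute the Gram sums: Σs^2·s^2 = 4802, Σs^2·s = 664, Σs^2 = 98, Σs·s = 98, Σs = 16, Σ1 = 4.
And Σs^2·g = -6456, Σs·g = -912, Σg = -144.
So MᵀM·[c₂, c₁, c₀]ᵀ = Mᵀg: [[4802, 664, 98]; [664, 98, 16]; [98, 16, 4]]·[c₂, c₁, c₀]ᵀ = [-6456, -912, -144]ᵀ.
Solving the 3×3 system (Gaussian elimination) gives c₂ = -16/15, c₁ = -344/255, c₀ = -76/17.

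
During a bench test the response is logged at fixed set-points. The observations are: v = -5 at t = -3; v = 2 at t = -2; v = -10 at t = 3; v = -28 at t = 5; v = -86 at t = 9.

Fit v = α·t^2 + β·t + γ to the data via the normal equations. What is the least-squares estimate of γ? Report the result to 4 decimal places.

Setting ∂/∂α … = 0 gives: 7364·α + 846·β + 128·γ = -7793;  846·α + 128·β + 12·γ = -933;  128·α + 12·β + 5·γ = -127.
Solving the 3×3 system (Gaussian elimination) gives α = -280181/287862, β = -100381/95954, γ = 291841/143931.

γ = 2.0276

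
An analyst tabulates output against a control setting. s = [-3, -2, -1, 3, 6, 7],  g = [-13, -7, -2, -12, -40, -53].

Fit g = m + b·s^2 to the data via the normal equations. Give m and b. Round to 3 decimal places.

m = -2.477, b = -1.038

With design matrix A, AᵀA = [[6, 108]; [108, 3876]] and Aᵀg = [-127, -4292]ᵀ.
Eliminating b: 3876·(row 1) − 108·(row 2) gives 11592·m = 3876·(-127) − 108·(-4292) = -28716, so m = -2393/966.
Then b = ((-4292) − 108·(-2393/966))/3876 = -1003/966.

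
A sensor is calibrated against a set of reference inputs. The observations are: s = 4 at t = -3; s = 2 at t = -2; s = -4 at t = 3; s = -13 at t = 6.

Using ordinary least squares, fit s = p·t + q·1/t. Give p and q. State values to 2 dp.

The normal system XᵀX·[p, q]ᵀ = Xᵀs is [[58, 4]; [4, 1/2]]·[p, q]ᵀ = [-106, -35/6]ᵀ.
Eliminating q: (1/2)·(row 1) − 4·(row 2) gives 13·p = (1/2)·(-106) − 4·(-35/6) = -89/3, so p = -89/39.
Then q = ((-35/6) − 4·(-89/39))/(1/2) = 257/39.

p = -2.28, q = 6.59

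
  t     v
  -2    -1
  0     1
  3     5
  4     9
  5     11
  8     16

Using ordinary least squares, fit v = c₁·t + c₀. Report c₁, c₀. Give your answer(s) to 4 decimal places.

Setting ∂/∂c₁ … = 0 gives: 118·c₁ + 18·c₀ = 236;  18·c₁ + 6·c₀ = 41.
(Σt·t = 118, Σt = 18, Σ1 = 6, Σt·v = 236, Σv = 41.)
det = 118·6 − 18² = 384.
c₁ = (236·6 − 18·41)/384 = 113/64; c₀ = (118·41 − 18·236)/384 = 295/192.

c₁ = 1.7656, c₀ = 1.5365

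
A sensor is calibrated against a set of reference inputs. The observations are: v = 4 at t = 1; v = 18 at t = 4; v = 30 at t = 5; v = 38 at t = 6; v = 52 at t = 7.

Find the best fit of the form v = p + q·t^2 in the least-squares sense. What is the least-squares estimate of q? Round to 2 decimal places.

Setting ∂/∂p … = 0 gives: 5·p + 127·q = 142;  127·p + 4579·q = 4958.
Eliminating q: 4579·(row 1) − 127·(row 2) gives 6766·p = 4579·142 − 127·4958 = 20552, so p = 10276/3383.
Then q = (4958 − 127·(10276/3383))/4579 = 3378/3383.

q = 1.00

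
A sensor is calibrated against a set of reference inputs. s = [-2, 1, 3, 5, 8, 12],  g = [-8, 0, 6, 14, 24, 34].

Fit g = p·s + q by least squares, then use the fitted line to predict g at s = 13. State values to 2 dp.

The normal equations are: 247·p + 27·q = 704;  27·p + 6·q = 70.
(Σs·s = 247, Σs = 27, Σ1 = 6, Σs·g = 704, Σg = 70.)
Δ = 247·6 − 27² = 753.
p = (704·6 − 27·70)/753 = 778/251; q = (247·70 − 27·704)/753 = -1718/753.
At s = 13: ĝ = (778/251)·(13) + (-1718/753)·(1) = 28624/753.

ĝ = 38.01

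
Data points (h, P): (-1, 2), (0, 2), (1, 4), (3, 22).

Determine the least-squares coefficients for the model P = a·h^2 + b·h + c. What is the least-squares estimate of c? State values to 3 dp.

c = 1.418

The normal equations are: 83·a + 27·b + 11·c = 204;  27·a + 11·b + 3·c = 68;  11·a + 3·b + 4·c = 30.
(Σh^2·h^2 = 83, Σh^2·h = 27, Σh^2 = 11, Σh·h = 11, Σh = 3, Σ1 = 4, Σh^2·P = 204, Σh·P = 68, ΣP = 30.)
Inverting the 3×3 Gram matrix, [a, b, c]ᵀ = [21/11, 61/55, 78/55]ᵀ.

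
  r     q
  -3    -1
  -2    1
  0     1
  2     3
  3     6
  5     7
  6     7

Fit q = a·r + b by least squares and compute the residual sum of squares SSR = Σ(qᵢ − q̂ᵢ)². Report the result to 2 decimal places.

XᵀX·[a, b]ᵀ = Xᵀq reads: 87·a + 11·b = 102;  11·a + 7·b = 24.
(Σr·r = 87, Σr = 11, Σ1 = 7, Σr·q = 102, Σq = 24.)
Eliminating b: 7·(row 1) − 11·(row 2) gives 488·a = 7·102 − 11·24 = 450, so a = 225/244.
Then b = (24 − 11·(225/244))/7 = 483/244.
Residuals: -13/61, 211/244, -239/244, -201/244, 153/122, 25/61, -125/244; SSR = 541/122.

SSR = 4.43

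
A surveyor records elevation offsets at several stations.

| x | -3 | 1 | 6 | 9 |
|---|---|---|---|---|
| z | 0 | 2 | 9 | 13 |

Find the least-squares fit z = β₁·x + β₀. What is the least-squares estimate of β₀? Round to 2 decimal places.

β₀ = 2.36

The normal system AᵀA·[β₁, β₀]ᵀ = Aᵀz is [[127, 13]; [13, 4]]·[β₁, β₀]ᵀ = [173, 24]ᵀ.
Determinant 127·4 − 13² = 339.
β₁ = (173·4 − 13·24)/339 = 380/339; β₀ = (127·24 − 13·173)/339 = 799/339.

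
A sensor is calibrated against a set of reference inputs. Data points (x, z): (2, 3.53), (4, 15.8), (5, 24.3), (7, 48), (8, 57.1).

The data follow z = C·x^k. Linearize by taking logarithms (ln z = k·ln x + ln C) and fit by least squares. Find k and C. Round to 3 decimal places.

k = 2.031, C = 0.898

With ln zᵢ as the transformed response and ln xᵢ as the regressor:
Σln x = 7.7142, Σ(ln x)² = 13.1032, Σln z = 15.1278, Σln x·ln z = 25.7793.
Normal system: [[13.1032, 7.7142]; [7.7142, 5]]·[k, ln C]ᵀ = [25.7793, 15.1278]ᵀ.
Slope k = (n·Σln x·ln z − Σln x·Σln z)/(n·Σ(ln x)² − (Σln x)²) = (5·25.7793 − 7.7142·15.1278)/6.0066 = 2.03060; ln C = (Σln z − k·Σln x)/n = -0.10735, so C = exp(-0.10735) = 0.89821.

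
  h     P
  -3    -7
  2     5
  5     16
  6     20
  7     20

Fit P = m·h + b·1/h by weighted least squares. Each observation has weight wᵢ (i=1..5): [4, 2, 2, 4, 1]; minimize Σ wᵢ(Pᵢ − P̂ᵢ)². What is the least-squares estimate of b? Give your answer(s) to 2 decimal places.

b = -5.50

Forming XᵀWX = [[287, 13]; [13, 25489/22050]] and XᵀWP = [884, 3877/105]ᵀ gives XᵀWX·[m, b]ᵀ = XᵀWP.
Eliminating b: (25489/22050)·(row 1) − 13·(row 2) gives (512699/3150)·m = (25489/22050)·884 − 13·(3877/105) = 5974033/11025, so m = 11948066/3588893.
Then b = ((3877/105) − 13·(11948066/3588893))/(25489/22050) = -2818830/512699.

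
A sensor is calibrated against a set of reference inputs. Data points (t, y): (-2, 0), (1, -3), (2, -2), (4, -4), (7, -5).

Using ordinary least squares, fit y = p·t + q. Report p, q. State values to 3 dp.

Setting ∂/∂p … = 0 gives: 74·p + 12·q = -58;  12·p + 5·q = -14.
Eliminating q: 5·(row 1) − 12·(row 2) gives 226·p = 5·(-58) − 12·(-14) = -122, so p = -61/113.
Then q = ((-14) − 12·(-61/113))/5 = -170/113.

p = -0.540, q = -1.504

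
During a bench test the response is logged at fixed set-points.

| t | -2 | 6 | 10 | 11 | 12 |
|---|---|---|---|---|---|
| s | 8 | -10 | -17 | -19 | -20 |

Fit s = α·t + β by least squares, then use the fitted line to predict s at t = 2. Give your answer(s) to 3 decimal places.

The normal equations are: 405·α + 37·β = -695;  37·α + 5·β = -58.
det = 405·5 − 37² = 656.
α = ((-695)·5 − 37·(-58))/656 = -1329/656; β = (405·(-58) − 37·(-695))/656 = 2225/656.
At t = 2: ŝ = (-1329/656)·(2) + (2225/656)·(1) = -433/656.

ŝ = -0.660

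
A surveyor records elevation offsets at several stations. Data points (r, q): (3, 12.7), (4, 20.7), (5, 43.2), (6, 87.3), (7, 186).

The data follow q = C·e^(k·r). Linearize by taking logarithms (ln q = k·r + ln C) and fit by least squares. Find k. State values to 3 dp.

Linearized form: ln q = k·r + ln C. From the 5 transformed points,
Σr = 25.0000, Σ(r)² = 135.0000, Σln q = 19.0327, Σr·ln q = 101.9709.
Equations: 135.0000·k + 25.0000·ln C = 101.9709;  25.0000·k + 5·ln C = 19.0327.
Slope k = (n·Σr·ln q − Σr·Σln q)/(n·Σ(r)² − (Σr)²) = (5·101.9709 − 25.0000·19.0327)/50.0000 = 0.68075; ln C = (Σln q − k·Σr)/n = 0.40278.

k = 0.681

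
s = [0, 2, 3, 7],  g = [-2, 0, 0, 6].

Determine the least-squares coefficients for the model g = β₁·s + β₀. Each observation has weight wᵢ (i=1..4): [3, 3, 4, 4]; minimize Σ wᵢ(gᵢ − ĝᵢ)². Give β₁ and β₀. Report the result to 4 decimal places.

XᵀWX·[β₁, β₀]ᵀ = XᵀWg reads: 244·β₁ + 46·β₀ = 168;  46·β₁ + 14·β₀ = 18.
(Σwᵢ·s·s = 244, Σwᵢ·s = 46, Σwᵢ·1 = 14, Σwᵢ·s·g = 168, Σwᵢ·g = 18.)
Determinant 244·14 − 46² = 1300.
β₁ = (168·14 − 46·18)/1300 = 381/325; β₀ = (244·18 − 46·168)/1300 = -834/325.

β₁ = 1.1723, β₀ = -2.5662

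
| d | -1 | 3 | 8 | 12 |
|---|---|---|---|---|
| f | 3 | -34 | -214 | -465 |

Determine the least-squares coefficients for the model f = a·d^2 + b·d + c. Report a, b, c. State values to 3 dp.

a = -2.972, b = -3.306, c = 2.667

Compute the Gram sums: Σd^2·d^2 = 24914, Σd^2·d = 2266, Σd^2 = 218, Σd·d = 218, Σd = 22, Σ1 = 4.
For Aᵀf: Σd^2·f = -80959, Σd·f = -7397, Σf = -710.
So AᵀA·[a, b, c]ᵀ = Aᵀf: [[24914, 2266, 218]; [2266, 218, 22]; [218, 22, 4]]·[a, b, c]ᵀ = [-80959, -7397, -710]ᵀ.
Inverting the 3×3 Gram matrix, [a, b, c]ᵀ = [-107/36, -119/36, 8/3]ᵀ.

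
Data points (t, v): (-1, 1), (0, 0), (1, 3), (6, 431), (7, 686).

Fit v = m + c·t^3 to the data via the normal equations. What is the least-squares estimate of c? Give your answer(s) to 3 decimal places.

Entries of AᵀA: Σ1 = 5, Σt^3 = 559, Σt^3·t^3 = 164307.
Moment sums: Σv = 1121, Σt^3·v = 328396.
AᵀA·[m, c]ᵀ = Aᵀv becomes [[5, 559]; [559, 164307]]·[m, c]ᵀ = [1121, 328396]ᵀ.
Eliminating c: 164307·(row 1) − 559·(row 2) gives 509054·m = 164307·1121 − 559·328396 = 614783, so m = 47291/39158.
Then c = (328396 − 559·(47291/39158))/164307 = 1015341/509054.

c = 1.995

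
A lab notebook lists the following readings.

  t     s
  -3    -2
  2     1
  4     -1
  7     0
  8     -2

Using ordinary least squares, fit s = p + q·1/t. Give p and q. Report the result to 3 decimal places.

p = -1.254, q = 3.318

Normal-equation sums: Σ1 = 5, Σ1/t = 115/168, Σ1/t·1/t = 12973/28224.
Right-hand side: Σs = -4, Σ1/t·s = 2/3.
So AᵀA·[p, q]ᵀ = Aᵀs: [[5, 115/168]; [115/168, 12973/28224]]·[p, q]ᵀ = [-4, 2/3]ᵀ.
Determinant 5·(12973/28224) − (115/168)² = 6455/3528.
p = ((-4)·(12973/28224) − (115/168)·(2/3))/(6455/3528) = -16193/12910; q = (5·(2/3) − (115/168)·(-4))/(6455/3528) = 4284/1291.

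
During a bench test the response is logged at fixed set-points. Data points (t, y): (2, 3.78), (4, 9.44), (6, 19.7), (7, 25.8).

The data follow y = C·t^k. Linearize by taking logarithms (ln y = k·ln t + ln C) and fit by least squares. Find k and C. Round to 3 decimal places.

With ln yᵢ as the transformed response and ln tᵢ as the regressor:
Σln t = 5.8171, Σ(ln t)² = 9.3992, Σln y = 9.8057, Σln t·ln y = 15.6994.
Equations: 9.3992·k + 5.8171·ln C = 15.6994;  5.8171·k + 4·ln C = 9.8057.
Slope k = (n·Σln t·ln y − Σln t·Σln y)/(n·Σ(ln t)² − (Σln t)²) = (4·15.6994 − 5.8171·9.8057)/3.7582 = 1.53180; ln C = (Σln y − k·Σln t)/n = 0.22376, so C = exp(0.22376) = 1.25077.

k = 1.532, C = 1.251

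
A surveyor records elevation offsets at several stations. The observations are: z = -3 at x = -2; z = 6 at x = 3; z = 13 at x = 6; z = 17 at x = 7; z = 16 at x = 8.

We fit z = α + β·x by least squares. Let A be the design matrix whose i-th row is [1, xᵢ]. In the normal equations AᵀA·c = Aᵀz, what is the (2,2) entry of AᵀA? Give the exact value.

162

Row 2 ↔ basis x, column 2 ↔ basis x, so (AᵀA)_{2,2} = Σᵢ (x)·(x) = (-2)·(-2) + (3)·(3) + (6)·(6) + (7)·(7) + (8)·(8) = 162.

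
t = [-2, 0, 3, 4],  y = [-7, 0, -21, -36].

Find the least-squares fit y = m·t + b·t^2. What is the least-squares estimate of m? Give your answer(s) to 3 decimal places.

m = -0.690

From the data, Σt·t = 29, Σt·t^2 = 83, Σt^2·t^2 = 353.
Moment sums: Σt·y = -193, Σt^2·y = -793.
det = 29·353 − 83² = 3348.
m = ((-193)·353 − 83·(-793))/3348 = -385/558; b = (29·(-793) − 83·(-193))/3348 = -1163/558.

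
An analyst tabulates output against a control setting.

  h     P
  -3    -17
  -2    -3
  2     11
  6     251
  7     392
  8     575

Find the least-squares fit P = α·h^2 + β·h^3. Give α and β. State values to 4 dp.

α = 1.0440, β = 0.9923

With design matrix A, AᵀA = [[7906, 57108]; [57108, 427306]] and AᵀP = [64923, 483643]ᵀ.
det = 7906·427306 − 57108² = 116957572.
α = (64923·427306 − 57108·483643)/116957572 = 61051497/58478786; β = (7906·483643 − 57108·64923)/116957572 = 58029437/58478786.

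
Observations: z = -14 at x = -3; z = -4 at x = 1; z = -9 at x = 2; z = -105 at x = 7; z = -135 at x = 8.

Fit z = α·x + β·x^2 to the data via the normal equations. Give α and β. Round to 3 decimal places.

MᵀM·[α, β]ᵀ = Mᵀz reads: 127·α + 837·β = -1795;  837·α + 6595·β = -13951.
Δ = 127·6595 − 837² = 136996.
α = ((-1795)·6595 − 837·(-13951))/136996 = -80519/68498; β = (127·(-13951) − 837·(-1795))/136996 = -134681/68498.

α = -1.175, β = -1.966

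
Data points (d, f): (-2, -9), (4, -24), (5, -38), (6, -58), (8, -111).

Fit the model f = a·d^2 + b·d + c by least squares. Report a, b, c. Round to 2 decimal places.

Sums needed: Σd^2·d^2 = 6289, Σd^2·d = 909, Σd^2 = 145, Σd·d = 145, Σd = 21, Σ1 = 5.
And Σd^2·f = -10562, Σd·f = -1504, Σf = -240.
AᵀA·[a, b, c]ᵀ = Aᵀf becomes [[6289, 909, 145]; [909, 145, 21]; [145, 21, 5]]·[a, b, c]ᵀ = [-10562, -1504, -240]ᵀ.
Solving the 3×3 system (Gaussian elimination) gives a = -34871/17732, b = 29335/17732, c = 839/403.

a = -1.97, b = 1.65, c = 2.08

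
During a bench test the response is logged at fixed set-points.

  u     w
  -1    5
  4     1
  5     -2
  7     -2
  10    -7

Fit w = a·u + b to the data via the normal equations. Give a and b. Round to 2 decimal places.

From the data, Σu·u = 191, Σu = 25, Σ1 = 5.
And Σu·w = -95, Σw = -5.
So MᵀM·[a, b]ᵀ = Mᵀw: [[191, 25]; [25, 5]]·[a, b]ᵀ = [-95, -5]ᵀ.
Δ = 191·5 − 25² = 330.
a = ((-95)·5 − 25·(-5))/330 = -35/33; b = (191·(-5) − 25·(-95))/330 = 142/33.

a = -1.06, b = 4.30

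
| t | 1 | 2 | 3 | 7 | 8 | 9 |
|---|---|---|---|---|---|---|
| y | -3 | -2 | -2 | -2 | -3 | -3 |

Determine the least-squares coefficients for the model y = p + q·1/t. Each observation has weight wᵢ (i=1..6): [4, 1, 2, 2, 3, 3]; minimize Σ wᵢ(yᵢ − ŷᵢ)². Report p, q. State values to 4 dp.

Forming XᵀWX = [[15, 345/56]; [345/56, 389233/84672]] and XᵀWy = [-40, -2861/168]ᵀ gives XᵀWX·[p, q]ᵀ = XᵀWy.
Determinant 15·(389233/84672) − (345/56)² = 218735/7056.
p = ((-40)·(389233/84672) − (345/56)·(-2861/168))/(218735/7056) = -1337183/524964; q = (15·(-2861/168) − (345/56)·(-40))/(218735/7056) = -12726/43747.

p = -2.5472, q = -0.2909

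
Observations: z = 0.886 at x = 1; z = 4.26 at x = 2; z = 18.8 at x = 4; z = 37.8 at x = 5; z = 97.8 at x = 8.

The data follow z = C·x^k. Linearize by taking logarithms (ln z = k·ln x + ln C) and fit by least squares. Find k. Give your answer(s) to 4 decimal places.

Let Y = ln z. Fitting Y = k·ln x + ln C by least squares:
Over the data: Σln x = 5.7683, Σ(ln x)² = 9.3166, Σln z = 12.4773, Σln x·ln z = 20.4476.
Normal system: [[9.3166, 5.7683]; [5.7683, 5]]·[k, ln C]ᵀ = [20.4476, 12.4773]ᵀ.
Δ = 9.3166·5 − (5.7683)² = 13.3096; k = (20.4476·5 − 5.7683·12.4773)/13.3096 = 2.27392, ln C = (9.3166·12.4773 − 5.7683·20.4476)/13.3096 = -0.12787.

k = 2.2739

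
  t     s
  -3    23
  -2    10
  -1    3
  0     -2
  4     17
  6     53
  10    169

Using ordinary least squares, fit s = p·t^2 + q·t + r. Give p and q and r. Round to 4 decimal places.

Forming MᵀM = [[11650, 1244, 166]; [1244, 166, 14]; [166, 14, 7]] and Mᵀs = [19330, 1984, 273]ᵀ gives MᵀM·[p, q, r]ᵀ = Mᵀs.
Solving the 3×3 system (Gaussian elimination) gives p = 29988/15083, q = -123037/45249, r = -122647/45249.

p = 1.9882, q = -2.7191, r = -2.7105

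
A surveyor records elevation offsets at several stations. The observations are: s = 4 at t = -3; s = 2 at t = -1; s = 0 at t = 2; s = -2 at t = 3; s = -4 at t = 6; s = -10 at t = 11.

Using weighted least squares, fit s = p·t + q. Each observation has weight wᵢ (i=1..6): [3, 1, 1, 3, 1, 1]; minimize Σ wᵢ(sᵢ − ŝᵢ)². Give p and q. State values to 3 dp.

p = -0.976, q = 1.157

Setting ∂/∂p … = 0 gives: 216·p + 18·q = -190;  18·p + 10·q = -6.
det = 216·10 − 18² = 1836.
p = ((-190)·10 − 18·(-6))/1836 = -448/459; q = (216·(-6) − 18·(-190))/1836 = 59/51.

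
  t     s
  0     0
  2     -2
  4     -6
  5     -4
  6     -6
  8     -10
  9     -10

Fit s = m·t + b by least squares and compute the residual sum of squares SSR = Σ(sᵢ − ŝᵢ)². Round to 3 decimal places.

Compute the Gram sums: Σt·t = 226, Σt = 34, Σ1 = 7.
Moment sums: Σt·s = -254, Σs = -38.
XᵀX·[m, b]ᵀ = Xᵀs becomes [[226, 34]; [34, 7]]·[m, b]ᵀ = [-254, -38]ᵀ.
det = 226·7 − 34² = 426.
m = ((-254)·7 − 34·(-38))/426 = -81/71; b = (226·(-38) − 34·(-254))/426 = 8/71.
Residuals: -8/71, 12/71, -110/71, 113/71, 52/71, -70/71, 11/71; SSR = 462/71.

SSR = 6.507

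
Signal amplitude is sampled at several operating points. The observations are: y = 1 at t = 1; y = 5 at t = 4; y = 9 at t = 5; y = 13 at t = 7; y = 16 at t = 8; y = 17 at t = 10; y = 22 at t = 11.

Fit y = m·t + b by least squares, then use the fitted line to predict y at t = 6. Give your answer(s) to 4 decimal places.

With design matrix X, XᵀX = [[376, 46]; [46, 7]] and Xᵀy = [697, 83]ᵀ.
Δ = 376·7 − 46² = 516.
m = (697·7 − 46·83)/516 = 1061/516; b = (376·83 − 46·697)/516 = -427/258.
At t = 6: ŷ = (1061/516)·(6) + (-427/258)·(1) = 1378/129.

ŷ = 10.6822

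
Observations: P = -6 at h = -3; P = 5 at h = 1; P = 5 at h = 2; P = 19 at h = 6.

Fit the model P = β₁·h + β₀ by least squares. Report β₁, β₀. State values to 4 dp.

β₁ = 2.7439, β₀ = 1.6341

The normal system XᵀX·[β₁, β₀]ᵀ = XᵀP is [[50, 6]; [6, 4]]·[β₁, β₀]ᵀ = [147, 23]ᵀ.
Eliminating β₀: 4·(row 1) − 6·(row 2) gives 164·β₁ = 4·147 − 6·23 = 450, so β₁ = 225/82.
Then β₀ = (23 − 6·(225/82))/4 = 67/41.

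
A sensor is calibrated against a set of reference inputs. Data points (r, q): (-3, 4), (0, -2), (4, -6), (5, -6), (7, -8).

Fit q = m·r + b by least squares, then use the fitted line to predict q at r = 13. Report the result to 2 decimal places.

q̂ = -15.60

Normal-equation sums: Σr·r = 99, Σr = 13, Σ1 = 5.
And Σr·q = -122, Σq = -18.
Normal equations: [[99, 13]; [13, 5]]·[m, b]ᵀ = [-122, -18]ᵀ.
Determinant 99·5 − 13² = 326.
m = ((-122)·5 − 13·(-18))/326 = -188/163; b = (99·(-18) − 13·(-122))/326 = -98/163.
At r = 13: q̂ = (-188/163)·(13) + (-98/163)·(1) = -2542/163.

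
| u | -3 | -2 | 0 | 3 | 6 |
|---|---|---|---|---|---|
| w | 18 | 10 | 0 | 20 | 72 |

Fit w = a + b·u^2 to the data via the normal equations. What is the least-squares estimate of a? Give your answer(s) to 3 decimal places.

Sums needed: Σ1 = 5, Σu^2 = 58, Σu^2·u^2 = 1474.
Moment sums: Σw = 120, Σu^2·w = 2974.
Normal equations: [[5, 58]; [58, 1474]]·[a, b]ᵀ = [120, 2974]ᵀ.
Determinant 5·1474 − 58² = 4006.
a = (120·1474 − 58·2974)/4006 = 2194/2003; b = (5·2974 − 58·120)/4006 = 3955/2003.

a = 1.095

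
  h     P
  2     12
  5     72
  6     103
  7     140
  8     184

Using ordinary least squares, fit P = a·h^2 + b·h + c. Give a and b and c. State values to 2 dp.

Forming MᵀM = [[8434, 1204, 178]; [1204, 178, 28]; [178, 28, 5]] and MᵀP = [24192, 3454, 511]ᵀ gives MᵀM·[a, b, c]ᵀ = MᵀP.
Solving the 3×3 system (Gaussian elimination) gives a = 797/273, b = -23/39, c = 11/7.

a = 2.92, b = -0.59, c = 1.57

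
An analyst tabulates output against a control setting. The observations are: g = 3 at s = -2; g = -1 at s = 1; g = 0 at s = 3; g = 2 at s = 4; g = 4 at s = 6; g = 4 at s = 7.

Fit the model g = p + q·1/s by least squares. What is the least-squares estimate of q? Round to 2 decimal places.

Forming XᵀX = [[6, 39/28]; [39/28, 10385/7056]] and Xᵀg = [12, -16/21]ᵀ gives XᵀX·[p, q]ᵀ = Xᵀg.
Determinant 6·(10385/7056) − (39/28)² = 16207/2352.
p = (12·(10385/7056) − (39/28)·(-16/21))/(16207/2352) = 44036/16207; q = (6·(-16/21) − (39/28)·12)/(16207/2352) = -50064/16207.

q = -3.09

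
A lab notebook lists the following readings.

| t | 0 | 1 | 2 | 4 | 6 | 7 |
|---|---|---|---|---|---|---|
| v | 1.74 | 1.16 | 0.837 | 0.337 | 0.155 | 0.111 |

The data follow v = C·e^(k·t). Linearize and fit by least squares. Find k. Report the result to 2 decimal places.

k = -0.40

Linearized form: ln v = k·t + ln C. From the 6 transformed points,
Sums: Σt = 20.0000, Σ(t)² = 106.0000, Σln v = -4.6259, Σt·ln v = -31.1317.
Normal system: [[106.0000, 20.0000]; [20.0000, 6]]·[k, ln C]ᵀ = [-31.1317, -4.6259]ᵀ.
Δ = 106.0000·6 − (20.0000)² = 236.0000; k = (-31.1317·6 − 20.0000·-4.6259)/236.0000 = -0.39946, ln C = (106.0000·-4.6259 − 20.0000·-31.1317)/236.0000 = 0.56056.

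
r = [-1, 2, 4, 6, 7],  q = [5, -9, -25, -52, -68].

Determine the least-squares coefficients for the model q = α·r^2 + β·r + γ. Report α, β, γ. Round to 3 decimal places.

α = -0.967, β = -3.263, γ = 2.444

Entries of MᵀM: Σr^2·r^2 = 3970, Σr^2·r = 630, Σr^2 = 106, Σr·r = 106, Σr = 18, Σ1 = 5.
Right-hand side: Σr^2·q = -5635, Σr·q = -911, Σq = -149.
So MᵀM·[α, β, γ]ᵀ = Mᵀq: [[3970, 630, 106]; [630, 106, 18]; [106, 18, 5]]·[α, β, γ]ᵀ = [-5635, -911, -149]ᵀ.
Inverting the 3×3 Gram matrix, [α, β, γ]ᵀ = [-11211/11596, -37841/11596, 545/223]ᵀ.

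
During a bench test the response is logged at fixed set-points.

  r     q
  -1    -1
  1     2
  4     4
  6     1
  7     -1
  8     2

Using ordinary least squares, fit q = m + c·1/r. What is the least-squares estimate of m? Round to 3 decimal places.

From the data, Σ1 = 6, Σ1/r = 115/168, Σ1/r·1/r = 60013/28224.
Right-hand side: Σq = 7, Σ1/r·q = 359/84.
Determinant 6·(60013/28224) − (115/168)² = 346853/28224.
m = (7·(60013/28224) − (115/168)·(359/84))/(346853/28224) = 337521/346853; c = (6·(359/84) − (115/168)·7)/(346853/28224) = 588504/346853.

m = 0.973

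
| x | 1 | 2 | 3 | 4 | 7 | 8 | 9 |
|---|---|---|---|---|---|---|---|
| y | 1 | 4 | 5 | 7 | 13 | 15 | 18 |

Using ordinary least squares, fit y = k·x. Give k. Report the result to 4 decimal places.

From the data, Σx·x = 224.
Moment sums: Σx·y = 425.
MᵀM·[k]ᵀ = Mᵀy becomes [[224]]·[k]ᵀ = [425]ᵀ.
k = 425/224 = 1.89732.

k = 1.8973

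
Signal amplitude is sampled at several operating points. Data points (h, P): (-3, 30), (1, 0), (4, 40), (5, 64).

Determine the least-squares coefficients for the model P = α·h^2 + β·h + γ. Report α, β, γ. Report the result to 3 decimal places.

With design matrix A, AᵀA = [[963, 163, 51]; [163, 51, 7]; [51, 7, 4]] and AᵀP = [2510, 390, 134]ᵀ.
Inverting the 3×3 Gram matrix, [α, β, γ]ᵀ = [1959/668, -5239/3340, -957/835]ᵀ.

α = 2.933, β = -1.569, γ = -1.146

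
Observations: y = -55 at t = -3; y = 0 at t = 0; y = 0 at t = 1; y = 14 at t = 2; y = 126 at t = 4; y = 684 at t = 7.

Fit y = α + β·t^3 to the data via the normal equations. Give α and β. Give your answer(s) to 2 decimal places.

AᵀA·[α, β]ᵀ = Aᵀy reads: 6·α + 389·β = 769;  389·α + 122539·β = 244273.
(Σ1 = 6, Σt^3 = 389, Σt^3·t^3 = 122539, Σy = 769, Σt^3·y = 244273.)
Δ = 6·122539 − 389² = 583913.
α = (769·122539 − 389·244273)/583913 = -789706/583913; β = (6·244273 − 389·769)/583913 = 1166497/583913.

α = -1.35, β = 2.00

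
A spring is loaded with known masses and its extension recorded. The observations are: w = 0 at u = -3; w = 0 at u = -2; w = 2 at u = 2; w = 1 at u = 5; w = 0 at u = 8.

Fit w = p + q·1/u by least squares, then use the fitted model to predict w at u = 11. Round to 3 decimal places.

ŵ = 0.767

Setting ∂/∂p … = 0 gives: 5·p + (-1/120)·q = 3;  (-1/120)·p + (9601/14400)·q = 6/5.
Δ = 5·(9601/14400) − (-1/120)² = 12001/3600.
p = (3·(9601/14400) − (-1/120)·(6/5))/(12001/3600) = 28947/48004; q = (5·(6/5) − (-1/120)·3)/(12001/3600) = 21690/12001.
At u = 11: ŵ = (28947/48004)·(1) + (21690/12001)·(1/11) = 405177/528044.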